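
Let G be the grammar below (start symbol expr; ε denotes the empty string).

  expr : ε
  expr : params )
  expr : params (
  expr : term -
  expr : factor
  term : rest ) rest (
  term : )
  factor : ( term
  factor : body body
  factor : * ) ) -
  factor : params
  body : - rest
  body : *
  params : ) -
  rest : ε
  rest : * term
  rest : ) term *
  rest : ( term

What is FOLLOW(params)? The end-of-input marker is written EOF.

{ EOF, (, ) }

In expr : params ): add FIRST()) = { ) }.
In expr : params (: add FIRST(() = { ( }.
In factor : params: params is at the end, add FOLLOW(factor) = { EOF }.
Union: FOLLOW(params) = { EOF, (, ) }.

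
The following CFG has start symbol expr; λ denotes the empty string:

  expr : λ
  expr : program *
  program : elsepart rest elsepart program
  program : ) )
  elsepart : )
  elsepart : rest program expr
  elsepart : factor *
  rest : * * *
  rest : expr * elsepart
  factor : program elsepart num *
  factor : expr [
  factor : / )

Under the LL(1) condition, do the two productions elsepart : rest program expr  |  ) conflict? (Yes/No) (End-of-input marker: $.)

FIRST(rest program expr) = { ), *, /, [ } and FIRST()) = { ) }.
Both contain ), so the two alternatives are not disjoint — LL(1) conflict.

Yes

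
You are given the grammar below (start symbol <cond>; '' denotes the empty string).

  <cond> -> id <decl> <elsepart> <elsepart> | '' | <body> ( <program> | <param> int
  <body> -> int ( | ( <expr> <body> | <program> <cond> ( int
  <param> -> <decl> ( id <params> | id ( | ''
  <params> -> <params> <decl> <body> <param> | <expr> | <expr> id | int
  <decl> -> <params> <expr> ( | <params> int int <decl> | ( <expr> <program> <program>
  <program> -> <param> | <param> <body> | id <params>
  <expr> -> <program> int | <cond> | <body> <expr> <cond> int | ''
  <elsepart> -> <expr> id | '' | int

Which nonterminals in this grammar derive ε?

Directly nullable (have an ''-production): <cond>, <param>, <expr>, <elsepart>.
<program> -> <param> with every symbol nullable, so <program> is nullable.
<params> -> <expr> with every symbol nullable, so <params> is nullable.
No other nonterminal has a production whose RHS symbols are all nullable.

{ <cond>, <elsepart>, <expr>, <param>, <params>, <program> }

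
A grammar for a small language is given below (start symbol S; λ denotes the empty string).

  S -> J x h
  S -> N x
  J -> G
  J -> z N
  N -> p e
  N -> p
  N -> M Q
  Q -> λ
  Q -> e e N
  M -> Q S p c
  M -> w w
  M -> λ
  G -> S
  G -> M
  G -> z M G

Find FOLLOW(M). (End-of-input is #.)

{ e, p, w, x, z }

In N -> M Q: add FIRST(Q)\{λ} = { e }.
  Since Q is nullable, also add FOLLOW(N) = { e, p, w, x, z }.
In G -> M: M is at the end, add FOLLOW(G) = { x }.
In G -> z M G: add FIRST(G)\{λ} = { e, p, w, x, z }.
  Since G is nullable, also add FOLLOW(G) = { x }.
Union: FOLLOW(M) = { e, p, w, x, z }.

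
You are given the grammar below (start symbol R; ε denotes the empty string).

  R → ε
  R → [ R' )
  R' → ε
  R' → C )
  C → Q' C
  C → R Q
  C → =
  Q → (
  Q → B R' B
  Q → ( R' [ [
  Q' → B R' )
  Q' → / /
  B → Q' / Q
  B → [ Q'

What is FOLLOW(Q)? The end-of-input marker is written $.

In C → R Q: Q is at the end, add FOLLOW(C) = { ) }.
In B → Q' / Q: Q is at the end, add FOLLOW(B) = { (, ), /, =, [ }.
Union: FOLLOW(Q) = { (, ), /, =, [ }.

{ (, ), /, =, [ }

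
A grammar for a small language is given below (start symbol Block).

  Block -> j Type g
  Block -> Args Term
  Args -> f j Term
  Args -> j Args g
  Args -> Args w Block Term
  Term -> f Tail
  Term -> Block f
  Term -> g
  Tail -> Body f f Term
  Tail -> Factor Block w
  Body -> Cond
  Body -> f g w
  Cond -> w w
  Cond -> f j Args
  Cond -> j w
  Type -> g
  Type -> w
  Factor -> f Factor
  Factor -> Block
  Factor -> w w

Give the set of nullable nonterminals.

{ } (none)

No nonterminal has an empty production or an RHS whose symbols are all nullable.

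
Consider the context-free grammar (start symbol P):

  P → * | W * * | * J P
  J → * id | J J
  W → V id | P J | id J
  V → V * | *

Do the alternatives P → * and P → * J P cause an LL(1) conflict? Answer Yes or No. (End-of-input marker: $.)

Yes

FIRST(*) = { * } and FIRST(* J P) = { * }.
Both contain *, so the two alternatives are not disjoint — LL(1) conflict.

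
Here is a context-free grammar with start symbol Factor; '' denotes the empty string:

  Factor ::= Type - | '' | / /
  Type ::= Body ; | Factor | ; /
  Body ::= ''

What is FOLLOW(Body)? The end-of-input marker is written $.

{ ; }

In Type ::= Body ;: add FIRST(;) = { ; }.
Union: FOLLOW(Body) = { ; }.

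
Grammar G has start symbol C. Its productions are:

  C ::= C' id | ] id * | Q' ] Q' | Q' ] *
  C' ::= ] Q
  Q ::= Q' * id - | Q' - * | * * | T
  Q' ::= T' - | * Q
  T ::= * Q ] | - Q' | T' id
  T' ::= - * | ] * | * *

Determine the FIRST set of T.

{ *, -, ] }

T ::= * Q ] contributes {*}.
T ::= - Q' contributes {-}.
From T ::= T' id: add FIRST(T') = { *, -, ] }.
Union: FIRST(T) = { *, -, ] }.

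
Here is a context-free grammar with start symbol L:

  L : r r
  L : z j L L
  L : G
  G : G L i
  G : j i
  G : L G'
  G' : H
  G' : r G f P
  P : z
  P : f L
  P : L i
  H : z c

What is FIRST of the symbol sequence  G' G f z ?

Add FIRST(G') = { r, z }; G' is not nullable, stop.

{ r, z }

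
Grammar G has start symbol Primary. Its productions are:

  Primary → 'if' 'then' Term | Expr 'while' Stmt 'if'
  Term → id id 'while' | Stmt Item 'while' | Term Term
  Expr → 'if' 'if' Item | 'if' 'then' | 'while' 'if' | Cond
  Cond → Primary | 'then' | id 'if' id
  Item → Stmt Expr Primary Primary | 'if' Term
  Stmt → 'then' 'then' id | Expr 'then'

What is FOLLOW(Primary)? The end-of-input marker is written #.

Primary is the start symbol, so # ∈ FOLLOW(Primary).
In Cond → Primary: Primary is at the end, add FOLLOW(Cond) = { 'if', 'then', 'while', id }.
In Item → Stmt Expr Primary Primary: add FIRST(Primary) = { 'if', 'then', 'while', id }.
In Item → Stmt Expr Primary Primary: Primary is at the end, add FOLLOW(Item) = { 'if', 'then', 'while', id }.
Union: FOLLOW(Primary) = { #, 'if', 'then', 'while', id }.

{ #, 'if', 'then', 'while', id }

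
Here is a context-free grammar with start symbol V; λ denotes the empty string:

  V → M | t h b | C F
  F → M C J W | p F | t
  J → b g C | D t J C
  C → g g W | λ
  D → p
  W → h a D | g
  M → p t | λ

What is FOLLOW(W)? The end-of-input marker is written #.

In F → M C J W: W is at the end, add FOLLOW(F) = { # }.
In C → g g W: W is at the end, add FOLLOW(C) = { b, g, h, p, t }.
Union: FOLLOW(W) = { #, b, g, h, p, t }.

{ #, b, g, h, p, t }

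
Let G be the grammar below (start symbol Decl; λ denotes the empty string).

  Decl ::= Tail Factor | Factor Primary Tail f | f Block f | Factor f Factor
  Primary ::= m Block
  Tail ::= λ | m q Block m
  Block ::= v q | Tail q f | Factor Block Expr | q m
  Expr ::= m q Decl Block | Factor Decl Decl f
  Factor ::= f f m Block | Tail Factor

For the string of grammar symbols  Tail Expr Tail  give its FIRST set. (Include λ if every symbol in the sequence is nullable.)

{ f, m }

Add FIRST(Tail)\{λ} = { m }; Tail is nullable, continue.
Add FIRST(Expr) = { f, m }; Expr is not nullable, stop.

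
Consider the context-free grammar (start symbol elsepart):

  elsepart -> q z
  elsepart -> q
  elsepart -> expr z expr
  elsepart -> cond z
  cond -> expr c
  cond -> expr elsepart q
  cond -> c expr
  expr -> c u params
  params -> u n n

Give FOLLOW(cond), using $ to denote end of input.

In elsepart -> cond z: add FIRST(z) = { z }.
Union: FOLLOW(cond) = { z }.

{ z }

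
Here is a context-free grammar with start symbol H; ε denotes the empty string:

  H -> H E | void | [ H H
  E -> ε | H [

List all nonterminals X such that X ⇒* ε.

Directly nullable (have an ε-production): E.
No other nonterminal has a production whose RHS symbols are all nullable.

{ E }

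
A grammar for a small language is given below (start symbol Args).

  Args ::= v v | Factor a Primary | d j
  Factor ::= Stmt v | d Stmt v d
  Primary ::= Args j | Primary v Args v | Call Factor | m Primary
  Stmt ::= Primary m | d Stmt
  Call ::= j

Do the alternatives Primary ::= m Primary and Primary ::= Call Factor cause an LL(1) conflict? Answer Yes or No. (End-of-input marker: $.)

No

FIRST(m Primary) = { m } and FIRST(Call Factor) = { j }.
The FIRST sets are disjoint and neither alternative is nullable — no conflict.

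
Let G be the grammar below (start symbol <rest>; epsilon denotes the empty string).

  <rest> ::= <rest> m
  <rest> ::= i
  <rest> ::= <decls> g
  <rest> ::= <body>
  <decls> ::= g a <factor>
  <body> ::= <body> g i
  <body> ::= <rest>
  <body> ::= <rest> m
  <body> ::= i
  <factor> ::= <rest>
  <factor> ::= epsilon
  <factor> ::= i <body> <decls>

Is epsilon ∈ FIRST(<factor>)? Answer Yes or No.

Yes

<factor> has an epsilon-production, so <factor> ⇒ epsilon.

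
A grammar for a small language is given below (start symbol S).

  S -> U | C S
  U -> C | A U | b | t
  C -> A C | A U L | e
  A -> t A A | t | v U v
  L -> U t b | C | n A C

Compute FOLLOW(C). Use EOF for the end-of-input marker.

{ EOF, b, e, n, t, v }

In S -> C S: add FIRST(S) = { b, e, t, v }.
In U -> C: C is at the end, add FOLLOW(U) = { EOF, b, e, n, t, v }.
In C -> A C: C is at the end, add FOLLOW(C) = { EOF, b, e, n, t, v }.
In L -> C: C is at the end, add FOLLOW(L) = { EOF, b, e, n, t, v }.
In L -> n A C: C is at the end, add FOLLOW(L) = { EOF, b, e, n, t, v }.
Union: FOLLOW(C) = { EOF, b, e, n, t, v }.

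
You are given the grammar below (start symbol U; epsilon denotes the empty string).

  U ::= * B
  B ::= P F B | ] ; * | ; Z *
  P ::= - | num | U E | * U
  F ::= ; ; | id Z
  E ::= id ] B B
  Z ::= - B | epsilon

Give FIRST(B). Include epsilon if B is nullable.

From B ::= P F B: add FIRST(P) = { *, -, num }.
B ::= ] ; * contributes {]}.
B ::= ; Z * contributes {;}.
Union: FIRST(B) = { *, -, ;, ], num }.

{ *, -, ;, ], num }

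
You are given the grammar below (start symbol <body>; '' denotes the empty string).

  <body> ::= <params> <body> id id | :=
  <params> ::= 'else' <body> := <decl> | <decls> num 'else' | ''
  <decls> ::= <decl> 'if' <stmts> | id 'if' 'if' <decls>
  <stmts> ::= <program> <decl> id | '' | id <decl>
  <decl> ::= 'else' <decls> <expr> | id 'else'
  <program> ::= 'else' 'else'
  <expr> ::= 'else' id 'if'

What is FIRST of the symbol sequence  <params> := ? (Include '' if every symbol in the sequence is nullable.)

{ 'else', :=, id }

Add FIRST(<params>)\{''} = { 'else', id }; <params> is nullable, continue.
:= is a terminal; add {:=} and stop.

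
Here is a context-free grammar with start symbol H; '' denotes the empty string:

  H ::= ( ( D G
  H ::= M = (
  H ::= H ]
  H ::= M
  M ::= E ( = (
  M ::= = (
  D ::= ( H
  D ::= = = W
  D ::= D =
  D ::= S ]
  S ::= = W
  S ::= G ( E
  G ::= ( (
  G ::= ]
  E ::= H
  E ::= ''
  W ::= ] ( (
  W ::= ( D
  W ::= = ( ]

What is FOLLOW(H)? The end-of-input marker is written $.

{ $, (, =, ] }

H is the start symbol, so $ ∈ FOLLOW(H).
In H ::= H ]: add FIRST(]) = { ] }.
In D ::= ( H: H is at the end, add FOLLOW(D) = { (, =, ] }.
In E ::= H: H is at the end, add FOLLOW(E) = { (, ] }.
Union: FOLLOW(H) = { $, (, =, ] }.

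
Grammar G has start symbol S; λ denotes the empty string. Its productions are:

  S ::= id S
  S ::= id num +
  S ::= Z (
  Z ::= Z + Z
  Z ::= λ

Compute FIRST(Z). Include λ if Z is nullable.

From Z ::= Z + Z: Z nullable, take FIRST(Z) ∪ {+} = { + }.
Z ::= λ contributes λ.
Union: FIRST(Z) = { +, λ }.

{ +, λ }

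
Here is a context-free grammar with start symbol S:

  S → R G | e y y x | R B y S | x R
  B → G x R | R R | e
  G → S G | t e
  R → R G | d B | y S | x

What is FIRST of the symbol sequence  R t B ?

{ d, x, y }

Add FIRST(R) = { d, x, y }; R is not nullable, stop.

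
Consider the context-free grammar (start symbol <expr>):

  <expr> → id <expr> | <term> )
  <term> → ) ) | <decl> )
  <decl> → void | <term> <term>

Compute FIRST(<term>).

<term> → ) ) contributes {)}.
From <term> → <decl> ): add FIRST(<decl>) = { ), void }.
Union: FIRST(<term>) = { ), void }.

{ ), void }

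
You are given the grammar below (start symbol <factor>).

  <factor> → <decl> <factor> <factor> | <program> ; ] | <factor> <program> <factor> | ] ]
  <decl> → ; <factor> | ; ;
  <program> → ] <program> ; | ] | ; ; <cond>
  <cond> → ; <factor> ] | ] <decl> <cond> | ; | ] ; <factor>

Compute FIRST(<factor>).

{ ;, ] }

From <factor> → <decl> <factor> <factor>: add FIRST(<decl>) = { ; }.
From <factor> → <program> ; ]: add FIRST(<program>) = { ;, ] }.
From <factor> → <factor> <program> <factor>: add FIRST(<factor>) = { ;, ] }.
<factor> → ] ] contributes {]}.
Union: FIRST(<factor>) = { ;, ] }.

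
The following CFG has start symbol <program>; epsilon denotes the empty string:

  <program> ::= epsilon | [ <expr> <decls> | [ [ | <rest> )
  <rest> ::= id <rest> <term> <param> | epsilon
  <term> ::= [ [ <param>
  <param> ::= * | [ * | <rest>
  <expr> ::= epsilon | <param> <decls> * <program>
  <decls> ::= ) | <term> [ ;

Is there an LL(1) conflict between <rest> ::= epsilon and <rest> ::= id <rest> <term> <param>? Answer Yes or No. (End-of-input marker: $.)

FIRST(epsilon) = { epsilon } and FIRST(id <rest> <term> <param>) = { id }.
The first alternative is nullable and FOLLOW(<rest>) = { ), *, [, id } shares id with FIRST of the second — conflict.

Yes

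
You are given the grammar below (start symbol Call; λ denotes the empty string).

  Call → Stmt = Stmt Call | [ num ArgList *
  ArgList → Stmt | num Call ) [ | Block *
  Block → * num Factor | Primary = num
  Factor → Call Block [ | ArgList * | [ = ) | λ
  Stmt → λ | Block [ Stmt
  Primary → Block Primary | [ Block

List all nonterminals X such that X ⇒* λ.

{ ArgList, Factor, Stmt }

Directly nullable (have an λ-production): Factor, Stmt.
ArgList → Stmt with every symbol nullable, so ArgList is nullable.
No other nonterminal has a production whose RHS symbols are all nullable.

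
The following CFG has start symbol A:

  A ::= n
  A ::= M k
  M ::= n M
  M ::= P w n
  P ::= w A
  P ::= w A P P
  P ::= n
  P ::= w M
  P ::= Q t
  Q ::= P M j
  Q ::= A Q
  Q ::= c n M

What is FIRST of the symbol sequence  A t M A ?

{ c, n, w }

Add FIRST(A) = { c, n, w }; A is not nullable, stop.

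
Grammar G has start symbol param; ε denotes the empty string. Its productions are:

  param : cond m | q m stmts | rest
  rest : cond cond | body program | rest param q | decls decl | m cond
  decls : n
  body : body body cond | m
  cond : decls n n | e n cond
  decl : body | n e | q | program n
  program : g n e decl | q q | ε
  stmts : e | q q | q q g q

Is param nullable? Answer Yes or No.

No

Nullable nonterminals: program.
No production of param has an RHS whose symbols are all nullable, so param is not nullable.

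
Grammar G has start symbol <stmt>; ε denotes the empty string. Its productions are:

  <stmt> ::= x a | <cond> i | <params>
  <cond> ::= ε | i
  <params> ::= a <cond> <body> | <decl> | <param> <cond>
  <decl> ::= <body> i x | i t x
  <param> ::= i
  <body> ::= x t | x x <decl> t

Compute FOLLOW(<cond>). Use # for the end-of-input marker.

{ #, i, x }

In <stmt> ::= <cond> i: add FIRST(i) = { i }.
In <params> ::= a <cond> <body>: add FIRST(<body>) = { x }.
In <params> ::= <param> <cond>: <cond> is at the end, add FOLLOW(<params>) = { # }.
Union: FOLLOW(<cond>) = { #, i, x }.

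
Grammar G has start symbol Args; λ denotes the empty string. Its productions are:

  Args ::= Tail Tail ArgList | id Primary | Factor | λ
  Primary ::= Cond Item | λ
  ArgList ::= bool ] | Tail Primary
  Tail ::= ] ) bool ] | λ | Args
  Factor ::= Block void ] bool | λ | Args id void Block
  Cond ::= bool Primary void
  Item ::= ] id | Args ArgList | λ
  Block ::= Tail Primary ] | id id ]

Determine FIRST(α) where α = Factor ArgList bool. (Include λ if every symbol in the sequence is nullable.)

Add FIRST(Factor)\{λ} = { ], bool, id }; Factor is nullable, continue.
Add FIRST(ArgList)\{λ} = { ], bool, id }; ArgList is nullable, continue.
bool is a terminal; add {bool} and stop.

{ ], bool, id }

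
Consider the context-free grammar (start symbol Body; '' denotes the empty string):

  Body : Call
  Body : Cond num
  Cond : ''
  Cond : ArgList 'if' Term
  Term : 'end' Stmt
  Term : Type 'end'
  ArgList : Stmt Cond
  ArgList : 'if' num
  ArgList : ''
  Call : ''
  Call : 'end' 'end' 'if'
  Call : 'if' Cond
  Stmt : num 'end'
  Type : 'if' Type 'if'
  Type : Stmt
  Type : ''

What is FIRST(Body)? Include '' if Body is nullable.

From Body : Call: add FIRST(Call) = { 'end', 'if', '' } (including '' since Call is nullable).
From Body : Cond num: Cond nullable, take FIRST(Cond) ∪ {num} = { 'if', num }.
Union: FIRST(Body) = { 'end', 'if', num, '' }.

{ 'end', 'if', num, '' }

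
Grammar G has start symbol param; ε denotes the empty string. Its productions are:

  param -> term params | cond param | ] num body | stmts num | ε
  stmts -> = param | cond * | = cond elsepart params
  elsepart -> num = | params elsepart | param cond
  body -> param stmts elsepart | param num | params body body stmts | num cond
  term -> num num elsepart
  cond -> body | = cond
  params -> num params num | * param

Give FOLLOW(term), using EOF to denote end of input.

{ *, num }

In param -> term params: add FIRST(params) = { *, num }.
Union: FOLLOW(term) = { *, num }.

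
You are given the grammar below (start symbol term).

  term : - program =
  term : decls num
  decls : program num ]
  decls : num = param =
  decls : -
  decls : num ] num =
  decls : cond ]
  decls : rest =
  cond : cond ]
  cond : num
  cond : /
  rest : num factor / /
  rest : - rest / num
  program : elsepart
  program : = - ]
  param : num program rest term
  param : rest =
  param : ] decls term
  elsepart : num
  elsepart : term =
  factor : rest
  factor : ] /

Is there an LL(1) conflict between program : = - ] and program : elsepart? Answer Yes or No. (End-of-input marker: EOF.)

FIRST(= - ]) = { = } and FIRST(elsepart) = { -, /, =, num }.
Both contain =, so the two alternatives are not disjoint — LL(1) conflict.

Yes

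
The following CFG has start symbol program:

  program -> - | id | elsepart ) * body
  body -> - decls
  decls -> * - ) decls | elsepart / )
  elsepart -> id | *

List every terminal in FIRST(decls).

{ *, id }

decls -> * - ) decls contributes {*}.
From decls -> elsepart / ): add FIRST(elsepart) = { *, id }.
Union: FIRST(decls) = { *, id }.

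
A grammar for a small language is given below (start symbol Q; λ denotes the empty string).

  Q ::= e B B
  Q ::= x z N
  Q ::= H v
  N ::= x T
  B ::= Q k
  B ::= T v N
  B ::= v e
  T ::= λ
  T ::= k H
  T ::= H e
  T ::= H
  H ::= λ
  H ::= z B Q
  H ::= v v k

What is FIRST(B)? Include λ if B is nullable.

From B ::= Q k: add FIRST(Q) = { e, v, x, z }.
From B ::= T v N: T nullable, take FIRST(T) ∪ {v} = { e, k, v, z }.
B ::= v e contributes {v}.
Union: FIRST(B) = { e, k, v, x, z }.

{ e, k, v, x, z }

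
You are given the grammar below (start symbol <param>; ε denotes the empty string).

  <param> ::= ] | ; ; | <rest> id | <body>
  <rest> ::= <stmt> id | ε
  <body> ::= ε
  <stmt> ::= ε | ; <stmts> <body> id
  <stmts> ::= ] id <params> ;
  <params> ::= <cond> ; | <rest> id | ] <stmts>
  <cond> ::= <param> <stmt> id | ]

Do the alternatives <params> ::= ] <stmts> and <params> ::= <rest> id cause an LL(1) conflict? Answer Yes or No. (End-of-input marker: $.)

FIRST(] <stmts>) = { ] } and FIRST(<rest> id) = { ;, id }.
The FIRST sets are disjoint and neither alternative is nullable — no conflict.

No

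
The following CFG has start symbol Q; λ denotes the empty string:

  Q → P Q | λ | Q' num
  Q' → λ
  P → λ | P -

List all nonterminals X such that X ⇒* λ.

Directly nullable (have an λ-production): Q, Q', P.

{ P, Q, Q' }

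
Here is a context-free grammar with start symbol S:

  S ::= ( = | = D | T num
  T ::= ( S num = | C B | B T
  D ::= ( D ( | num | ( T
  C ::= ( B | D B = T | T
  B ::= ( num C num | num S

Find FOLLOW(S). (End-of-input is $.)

{ $, (, =, num }

S is the start symbol, so $ ∈ FOLLOW(S).
In T ::= ( S num =: add FIRST(num =) = { num }.
In B ::= num S: S is at the end, add FOLLOW(B) = { $, (, =, num }.
Union: FOLLOW(S) = { $, (, =, num }.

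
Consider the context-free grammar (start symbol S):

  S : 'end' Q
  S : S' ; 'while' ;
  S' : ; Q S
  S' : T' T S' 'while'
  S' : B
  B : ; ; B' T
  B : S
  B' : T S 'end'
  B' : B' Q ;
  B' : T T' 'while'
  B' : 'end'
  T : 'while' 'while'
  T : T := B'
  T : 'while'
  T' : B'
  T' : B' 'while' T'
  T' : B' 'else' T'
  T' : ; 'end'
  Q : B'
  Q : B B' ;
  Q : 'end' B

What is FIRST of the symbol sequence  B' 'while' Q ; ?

{ 'end', 'while' }

Add FIRST(B') = { 'end', 'while' }; B' is not nullable, stop.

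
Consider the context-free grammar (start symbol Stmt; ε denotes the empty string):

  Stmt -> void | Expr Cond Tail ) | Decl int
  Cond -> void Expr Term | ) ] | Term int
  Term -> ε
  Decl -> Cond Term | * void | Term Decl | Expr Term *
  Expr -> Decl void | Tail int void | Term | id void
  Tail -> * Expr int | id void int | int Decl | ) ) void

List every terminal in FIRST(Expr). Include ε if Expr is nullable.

{ ), *, id, int, void, ε }

From Expr -> Decl void: add FIRST(Decl) = { ), *, id, int, void }.
From Expr -> Tail int void: add FIRST(Tail) = { ), *, id, int }.
From Expr -> Term: add FIRST(Term) = { ε } (including ε since Term is nullable).
Expr -> id void contributes {id}.
Union: FIRST(Expr) = { ), *, id, int, void, ε }.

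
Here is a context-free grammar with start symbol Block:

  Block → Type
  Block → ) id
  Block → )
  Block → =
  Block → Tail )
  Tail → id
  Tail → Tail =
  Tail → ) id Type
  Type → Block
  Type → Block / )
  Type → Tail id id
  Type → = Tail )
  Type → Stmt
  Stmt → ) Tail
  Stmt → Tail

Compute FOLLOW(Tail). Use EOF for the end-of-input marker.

{ EOF, ), /, =, id }

In Block → Tail ): add FIRST()) = { ) }.
In Tail → Tail =: add FIRST(=) = { = }.
In Type → Tail id id: add FIRST(id id) = { id }.
In Type → = Tail ): add FIRST()) = { ) }.
In Stmt → ) Tail: Tail is at the end, add FOLLOW(Stmt) = { EOF, ), /, =, id }.
In Stmt → Tail: Tail is at the end, add FOLLOW(Stmt) = { EOF, ), /, =, id }.
Union: FOLLOW(Tail) = { EOF, ), /, =, id }.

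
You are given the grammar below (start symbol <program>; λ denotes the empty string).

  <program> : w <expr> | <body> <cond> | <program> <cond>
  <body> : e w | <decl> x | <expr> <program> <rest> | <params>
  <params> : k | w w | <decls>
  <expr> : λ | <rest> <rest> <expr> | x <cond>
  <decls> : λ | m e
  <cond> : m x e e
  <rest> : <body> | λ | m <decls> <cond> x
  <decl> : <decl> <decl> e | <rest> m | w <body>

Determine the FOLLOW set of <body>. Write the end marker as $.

In <program> : <body> <cond>: add FIRST(<cond>) = { m }.
In <rest> : <body>: <body> is at the end, add FOLLOW(<rest>) = { $, e, k, m, w, x }.
In <decl> : w <body>: <body> is at the end, add FOLLOW(<decl>) = { e, k, m, w, x }.
Union: FOLLOW(<body>) = { $, e, k, m, w, x }.

{ $, e, k, m, w, x }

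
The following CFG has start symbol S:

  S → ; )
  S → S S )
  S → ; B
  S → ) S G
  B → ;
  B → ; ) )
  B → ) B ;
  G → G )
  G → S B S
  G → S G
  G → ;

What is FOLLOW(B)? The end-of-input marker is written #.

In S → ; B: B is at the end, add FOLLOW(S) = { #, ), ; }.
In B → ) B ;: add FIRST(;) = { ; }.
In G → S B S: add FIRST(S) = { ), ; }.
Union: FOLLOW(B) = { #, ), ; }.

{ #, ), ; }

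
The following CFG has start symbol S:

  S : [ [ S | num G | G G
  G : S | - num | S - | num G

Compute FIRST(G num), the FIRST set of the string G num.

{ -, [, num }

Add FIRST(G) = { -, [, num }; G is not nullable, stop.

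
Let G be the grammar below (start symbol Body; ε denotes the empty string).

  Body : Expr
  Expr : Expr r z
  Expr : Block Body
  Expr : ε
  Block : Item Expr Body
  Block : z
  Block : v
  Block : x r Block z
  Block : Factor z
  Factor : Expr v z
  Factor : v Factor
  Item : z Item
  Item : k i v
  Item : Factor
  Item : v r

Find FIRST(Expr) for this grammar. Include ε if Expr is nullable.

{ k, r, v, x, z, ε }

From Expr : Expr r z: Expr nullable, take FIRST(Expr) ∪ {r} = { k, r, v, x, z }.
From Expr : Block Body: add FIRST(Block) = { k, r, v, x, z }.
Expr : ε contributes ε.
Union: FIRST(Expr) = { k, r, v, x, z, ε }.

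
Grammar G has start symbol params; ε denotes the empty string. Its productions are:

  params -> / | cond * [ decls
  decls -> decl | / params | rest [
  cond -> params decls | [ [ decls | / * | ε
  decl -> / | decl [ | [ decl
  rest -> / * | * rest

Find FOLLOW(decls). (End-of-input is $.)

In params -> cond * [ decls: decls is at the end, add FOLLOW(params) = { $, *, /, [ }.
In cond -> params decls: decls is at the end, add FOLLOW(cond) = { * }.
In cond -> [ [ decls: decls is at the end, add FOLLOW(cond) = { * }.
Union: FOLLOW(decls) = { $, *, /, [ }.

{ $, *, /, [ }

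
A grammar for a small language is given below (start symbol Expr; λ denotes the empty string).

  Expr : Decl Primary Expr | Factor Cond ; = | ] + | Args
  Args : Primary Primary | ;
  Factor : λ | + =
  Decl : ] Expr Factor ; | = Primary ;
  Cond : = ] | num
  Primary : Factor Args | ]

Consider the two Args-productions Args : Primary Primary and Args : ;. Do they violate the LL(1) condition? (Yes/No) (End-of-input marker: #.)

FIRST(Primary Primary) = { +, ;, ] } and FIRST(;) = { ; }.
Both contain ;, so the two alternatives are not disjoint — LL(1) conflict.

Yes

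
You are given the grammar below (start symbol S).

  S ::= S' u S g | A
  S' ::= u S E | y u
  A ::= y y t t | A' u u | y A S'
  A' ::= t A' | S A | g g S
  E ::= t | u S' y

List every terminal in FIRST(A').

{ g, t, u, y }

A' ::= t A' contributes {t}.
From A' ::= S A: add FIRST(S) = { g, t, u, y }.
A' ::= g g S contributes {g}.
Union: FIRST(A') = { g, t, u, y }.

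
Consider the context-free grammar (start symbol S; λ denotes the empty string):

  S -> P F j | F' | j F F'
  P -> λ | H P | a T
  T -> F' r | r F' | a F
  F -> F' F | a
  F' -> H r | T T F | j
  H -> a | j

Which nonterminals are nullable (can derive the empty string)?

{ P }

Directly nullable (have an λ-production): P.
No other nonterminal has a production whose RHS symbols are all nullable.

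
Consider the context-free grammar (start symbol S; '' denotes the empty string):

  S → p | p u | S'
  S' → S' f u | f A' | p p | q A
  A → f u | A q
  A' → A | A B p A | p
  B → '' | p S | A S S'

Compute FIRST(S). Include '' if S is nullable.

S → p contributes {p}.
S → p u contributes {p}.
From S → S': add FIRST(S') = { f, p, q }.
Union: FIRST(S) = { f, p, q }.

{ f, p, q }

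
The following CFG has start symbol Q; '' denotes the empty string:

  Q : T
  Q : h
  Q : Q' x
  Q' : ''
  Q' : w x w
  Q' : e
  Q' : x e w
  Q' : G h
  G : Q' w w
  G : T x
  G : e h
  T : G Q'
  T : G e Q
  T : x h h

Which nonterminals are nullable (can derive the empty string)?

Directly nullable (have an ''-production): Q'.
No other nonterminal has a production whose RHS symbols are all nullable.

{ Q' }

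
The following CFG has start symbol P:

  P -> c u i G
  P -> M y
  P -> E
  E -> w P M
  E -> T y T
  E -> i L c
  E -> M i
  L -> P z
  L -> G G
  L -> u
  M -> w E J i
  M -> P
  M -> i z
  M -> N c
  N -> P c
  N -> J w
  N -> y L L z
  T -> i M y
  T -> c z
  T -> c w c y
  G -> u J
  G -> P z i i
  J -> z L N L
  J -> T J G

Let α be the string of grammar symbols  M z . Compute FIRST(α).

{ c, i, w, y, z }

Add FIRST(M) = { c, i, w, y, z }; M is not nullable, stop.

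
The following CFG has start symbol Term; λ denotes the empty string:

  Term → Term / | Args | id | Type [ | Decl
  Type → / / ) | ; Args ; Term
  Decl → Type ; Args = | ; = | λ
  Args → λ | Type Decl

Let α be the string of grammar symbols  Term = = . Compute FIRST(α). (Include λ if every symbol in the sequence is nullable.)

{ /, ;, =, id }

Add FIRST(Term)\{λ} = { /, ;, id }; Term is nullable, continue.
= is a terminal; add {=} and stop.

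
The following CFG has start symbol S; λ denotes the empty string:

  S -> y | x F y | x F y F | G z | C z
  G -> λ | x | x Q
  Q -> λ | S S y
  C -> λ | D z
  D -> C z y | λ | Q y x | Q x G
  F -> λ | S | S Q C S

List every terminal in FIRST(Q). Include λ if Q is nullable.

{ x, y, z, λ }

Q -> λ contributes λ.
From Q -> S S y: add FIRST(S) = { x, y, z }.
Union: FIRST(Q) = { x, y, z, λ }.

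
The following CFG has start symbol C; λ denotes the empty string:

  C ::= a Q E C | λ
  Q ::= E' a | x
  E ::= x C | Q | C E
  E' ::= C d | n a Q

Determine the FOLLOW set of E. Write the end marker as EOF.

In C ::= a Q E C: add FIRST(C)\{λ} = { a }.
  Since C is nullable, also add FOLLOW(C) = { EOF, a, d, n, x }.
In E ::= C E: E is at the end, add FOLLOW(E) = { EOF, a, d, n, x }.
Union: FOLLOW(E) = { EOF, a, d, n, x }.

{ EOF, a, d, n, x }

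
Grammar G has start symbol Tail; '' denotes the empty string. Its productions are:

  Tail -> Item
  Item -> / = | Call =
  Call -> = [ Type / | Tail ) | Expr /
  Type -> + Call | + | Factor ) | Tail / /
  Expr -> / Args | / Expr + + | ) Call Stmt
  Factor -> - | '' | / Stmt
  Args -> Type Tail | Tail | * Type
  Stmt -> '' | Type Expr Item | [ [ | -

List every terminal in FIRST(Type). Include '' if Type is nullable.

{ ), +, -, /, = }

Type -> + Call contributes {+}.
Type -> + contributes {+}.
From Type -> Factor ): Factor nullable, take FIRST(Factor) ∪ {)} = { ), -, / }.
From Type -> Tail / /: add FIRST(Tail) = { ), /, = }.
Union: FIRST(Type) = { ), +, -, /, = }.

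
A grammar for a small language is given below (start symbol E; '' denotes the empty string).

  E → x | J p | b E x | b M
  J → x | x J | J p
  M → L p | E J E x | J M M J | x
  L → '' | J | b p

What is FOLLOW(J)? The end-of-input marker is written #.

{ #, b, p, x }

In E → J p: add FIRST(p) = { p }.
In J → x J: J is at the end, add FOLLOW(J) = { #, b, p, x }.
In J → J p: add FIRST(p) = { p }.
In M → E J E x: add FIRST(E x) = { b, x }.
In M → J M M J: add FIRST(M M J) = { b, p, x }.
In M → J M M J: J is at the end, add FOLLOW(M) = { #, b, p, x }.
In L → J: J is at the end, add FOLLOW(L) = { p }.
Union: FOLLOW(J) = { #, b, p, x }.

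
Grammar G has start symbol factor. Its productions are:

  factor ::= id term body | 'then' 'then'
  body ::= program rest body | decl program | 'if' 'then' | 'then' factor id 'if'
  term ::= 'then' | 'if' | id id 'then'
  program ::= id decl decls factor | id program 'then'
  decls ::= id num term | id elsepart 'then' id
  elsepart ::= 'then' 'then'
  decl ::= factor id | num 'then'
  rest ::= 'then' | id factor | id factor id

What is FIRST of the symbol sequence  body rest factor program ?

Add FIRST(body) = { 'if', 'then', id, num }; body is not nullable, stop.

{ 'if', 'then', id, num }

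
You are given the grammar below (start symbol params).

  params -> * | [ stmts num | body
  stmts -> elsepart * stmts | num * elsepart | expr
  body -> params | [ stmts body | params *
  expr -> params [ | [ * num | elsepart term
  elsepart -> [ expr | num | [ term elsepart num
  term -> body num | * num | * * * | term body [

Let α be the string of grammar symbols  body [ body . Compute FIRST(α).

{ *, [ }

Add FIRST(body) = { *, [ }; body is not nullable, stop.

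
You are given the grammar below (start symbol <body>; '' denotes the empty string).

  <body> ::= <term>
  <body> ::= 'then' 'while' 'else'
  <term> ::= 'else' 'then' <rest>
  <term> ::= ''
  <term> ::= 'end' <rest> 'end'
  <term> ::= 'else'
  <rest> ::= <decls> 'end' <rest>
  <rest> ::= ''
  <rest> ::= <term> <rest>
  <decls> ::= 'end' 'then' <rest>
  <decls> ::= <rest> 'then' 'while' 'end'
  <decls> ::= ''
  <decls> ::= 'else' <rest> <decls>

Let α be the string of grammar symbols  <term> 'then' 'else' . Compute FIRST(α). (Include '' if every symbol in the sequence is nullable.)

{ 'else', 'end', 'then' }

Add FIRST(<term>)\{''} = { 'else', 'end' }; <term> is nullable, continue.
'then' is a terminal; add {'then'} and stop.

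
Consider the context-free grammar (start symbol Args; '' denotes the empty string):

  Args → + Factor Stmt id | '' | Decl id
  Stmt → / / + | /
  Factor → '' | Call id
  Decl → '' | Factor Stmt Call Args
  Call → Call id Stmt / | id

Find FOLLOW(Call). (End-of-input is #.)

In Factor → Call id: add FIRST(id) = { id }.
In Decl → Factor Stmt Call Args: add FIRST(Args)\{''} = { +, /, id }.
  Since Args is nullable, also add FOLLOW(Decl) = { id }.
In Call → Call id Stmt /: add FIRST(id Stmt /) = { id }.
Union: FOLLOW(Call) = { +, /, id }.

{ +, /, id }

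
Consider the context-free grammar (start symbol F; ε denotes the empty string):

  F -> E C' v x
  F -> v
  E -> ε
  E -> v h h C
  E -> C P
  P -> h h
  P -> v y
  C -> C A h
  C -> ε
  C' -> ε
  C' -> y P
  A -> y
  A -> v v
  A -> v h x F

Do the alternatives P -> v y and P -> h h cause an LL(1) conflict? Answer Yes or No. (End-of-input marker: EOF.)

FIRST(v y) = { v } and FIRST(h h) = { h }.
The FIRST sets are disjoint and neither alternative is nullable — no conflict.

No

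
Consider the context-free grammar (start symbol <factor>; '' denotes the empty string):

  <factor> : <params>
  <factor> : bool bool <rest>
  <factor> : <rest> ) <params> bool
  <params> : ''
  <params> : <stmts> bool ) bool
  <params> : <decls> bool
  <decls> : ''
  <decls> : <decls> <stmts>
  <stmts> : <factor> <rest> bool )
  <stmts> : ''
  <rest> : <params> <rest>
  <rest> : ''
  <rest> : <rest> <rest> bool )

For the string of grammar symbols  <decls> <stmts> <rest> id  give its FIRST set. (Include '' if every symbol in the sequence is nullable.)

Add FIRST(<decls>)\{''} = { ), bool }; <decls> is nullable, continue.
Add FIRST(<stmts>)\{''} = { ), bool }; <stmts> is nullable, continue.
Add FIRST(<rest>)\{''} = { ), bool }; <rest> is nullable, continue.
id is a terminal; add {id} and stop.

{ ), bool, id }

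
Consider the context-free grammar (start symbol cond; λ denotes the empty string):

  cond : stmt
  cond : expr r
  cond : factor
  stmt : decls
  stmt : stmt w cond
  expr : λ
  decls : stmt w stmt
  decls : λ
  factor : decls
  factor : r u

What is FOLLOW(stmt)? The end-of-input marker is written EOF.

In cond : stmt: stmt is at the end, add FOLLOW(cond) = { EOF, w }.
In stmt : stmt w cond: add FIRST(w cond) = { w }.
In decls : stmt w stmt: add FIRST(w stmt) = { w }.
In decls : stmt w stmt: stmt is at the end, add FOLLOW(decls) = { EOF, w }.
Union: FOLLOW(stmt) = { EOF, w }.

{ EOF, w }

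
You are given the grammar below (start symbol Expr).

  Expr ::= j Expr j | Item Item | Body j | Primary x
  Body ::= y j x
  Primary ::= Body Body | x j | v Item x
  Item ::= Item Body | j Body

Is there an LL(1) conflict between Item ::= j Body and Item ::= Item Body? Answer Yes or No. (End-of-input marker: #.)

FIRST(j Body) = { j } and FIRST(Item Body) = { j }.
Both contain j, so the two alternatives are not disjoint — LL(1) conflict.

Yes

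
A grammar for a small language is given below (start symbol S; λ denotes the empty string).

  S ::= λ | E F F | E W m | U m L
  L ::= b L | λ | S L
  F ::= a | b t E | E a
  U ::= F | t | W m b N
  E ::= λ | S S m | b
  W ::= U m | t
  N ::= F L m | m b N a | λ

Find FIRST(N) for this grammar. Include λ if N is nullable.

From N ::= F L m: add FIRST(F) = { a, b, m, t }.
N ::= m b N a contributes {m}.
N ::= λ contributes λ.
Union: FIRST(N) = { a, b, m, t, λ }.

{ a, b, m, t, λ }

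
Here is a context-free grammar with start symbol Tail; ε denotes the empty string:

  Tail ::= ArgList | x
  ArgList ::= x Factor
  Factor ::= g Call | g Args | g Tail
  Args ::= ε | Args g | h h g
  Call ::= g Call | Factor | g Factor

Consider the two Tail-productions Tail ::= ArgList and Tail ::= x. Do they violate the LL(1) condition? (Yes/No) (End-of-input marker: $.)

FIRST(ArgList) = { x } and FIRST(x) = { x }.
Both contain x, so the two alternatives are not disjoint — LL(1) conflict.

Yes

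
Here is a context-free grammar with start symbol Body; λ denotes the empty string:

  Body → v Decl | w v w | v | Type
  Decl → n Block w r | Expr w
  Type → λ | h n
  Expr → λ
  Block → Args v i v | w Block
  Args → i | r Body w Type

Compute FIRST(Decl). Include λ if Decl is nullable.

{ n, w }

Decl → n Block w r contributes {n}.
From Decl → Expr w: Expr nullable, take FIRST(Expr) ∪ {w} = { w }.
Union: FIRST(Decl) = { n, w }.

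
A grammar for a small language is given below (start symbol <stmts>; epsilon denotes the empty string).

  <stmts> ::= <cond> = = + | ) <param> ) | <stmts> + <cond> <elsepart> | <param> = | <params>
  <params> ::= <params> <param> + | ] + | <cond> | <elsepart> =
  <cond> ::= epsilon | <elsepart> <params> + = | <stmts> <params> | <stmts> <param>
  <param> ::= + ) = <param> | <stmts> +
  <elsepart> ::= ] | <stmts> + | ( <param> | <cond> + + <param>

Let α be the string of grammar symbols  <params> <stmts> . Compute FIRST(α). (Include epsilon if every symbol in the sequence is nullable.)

Add FIRST(<params>)\{epsilon} = { (, ), +, =, ] }; <params> is nullable, continue.
Add FIRST(<stmts>)\{epsilon} = { (, ), +, =, ] }; <stmts> is nullable, continue.
Every symbol is nullable, so include epsilon.

{ (, ), +, =, ], epsilon }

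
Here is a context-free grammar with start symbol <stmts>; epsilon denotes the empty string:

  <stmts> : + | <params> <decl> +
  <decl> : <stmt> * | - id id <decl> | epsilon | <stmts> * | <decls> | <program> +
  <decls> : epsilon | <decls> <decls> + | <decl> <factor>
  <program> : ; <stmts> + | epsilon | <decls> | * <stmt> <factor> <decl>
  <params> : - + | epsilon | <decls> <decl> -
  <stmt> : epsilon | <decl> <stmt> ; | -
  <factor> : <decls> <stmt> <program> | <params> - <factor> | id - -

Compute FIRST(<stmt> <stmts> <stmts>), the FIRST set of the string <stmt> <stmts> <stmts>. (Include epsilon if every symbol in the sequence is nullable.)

Add FIRST(<stmt>)\{epsilon} = { *, +, -, ;, id }; <stmt> is nullable, continue.
Add FIRST(<stmts>) = { *, +, -, ;, id }; <stmts> is not nullable, stop.

{ *, +, -, ;, id }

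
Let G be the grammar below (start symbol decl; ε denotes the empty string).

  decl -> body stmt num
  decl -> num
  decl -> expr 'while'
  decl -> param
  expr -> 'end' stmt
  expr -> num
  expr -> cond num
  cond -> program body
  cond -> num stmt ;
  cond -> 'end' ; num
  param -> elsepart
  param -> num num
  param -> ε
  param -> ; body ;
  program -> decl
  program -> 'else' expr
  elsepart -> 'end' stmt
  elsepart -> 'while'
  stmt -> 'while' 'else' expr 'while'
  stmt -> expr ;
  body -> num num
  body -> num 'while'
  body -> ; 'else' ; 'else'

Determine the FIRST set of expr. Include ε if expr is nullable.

expr -> 'end' stmt contributes {'end'}.
expr -> num contributes {num}.
From expr -> cond num: add FIRST(cond) = { 'else', 'end', 'while', ;, num }.
Union: FIRST(expr) = { 'else', 'end', 'while', ;, num }.

{ 'else', 'end', 'while', ;, num }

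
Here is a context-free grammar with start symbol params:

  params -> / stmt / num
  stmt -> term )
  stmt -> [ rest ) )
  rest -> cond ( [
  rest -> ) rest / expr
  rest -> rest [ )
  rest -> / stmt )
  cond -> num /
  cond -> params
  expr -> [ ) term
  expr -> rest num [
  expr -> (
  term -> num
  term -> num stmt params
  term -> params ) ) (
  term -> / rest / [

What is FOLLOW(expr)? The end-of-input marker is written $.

{ ), /, [, num }

In rest -> ) rest / expr: expr is at the end, add FOLLOW(rest) = { ), /, [, num }.
Union: FOLLOW(expr) = { ), /, [, num }.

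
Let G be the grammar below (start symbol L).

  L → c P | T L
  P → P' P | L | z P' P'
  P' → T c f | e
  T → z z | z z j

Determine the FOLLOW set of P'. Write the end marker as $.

{ $, c, e, z }

In P → P' P: add FIRST(P) = { c, e, z }.
In P → z P' P': add FIRST(P') = { e, z }.
In P → z P' P': P' is at the end, add FOLLOW(P) = { $ }.
Union: FOLLOW(P') = { $, c, e, z }.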